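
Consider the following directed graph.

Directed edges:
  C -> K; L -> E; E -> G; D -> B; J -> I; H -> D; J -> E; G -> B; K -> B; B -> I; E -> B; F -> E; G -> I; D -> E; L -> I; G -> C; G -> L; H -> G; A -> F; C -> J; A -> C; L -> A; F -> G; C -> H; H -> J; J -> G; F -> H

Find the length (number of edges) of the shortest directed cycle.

For each vertex v, BFS finds the shortest path from v back to v.
The shortest such closed walk is L → E → G → L, length 3.

3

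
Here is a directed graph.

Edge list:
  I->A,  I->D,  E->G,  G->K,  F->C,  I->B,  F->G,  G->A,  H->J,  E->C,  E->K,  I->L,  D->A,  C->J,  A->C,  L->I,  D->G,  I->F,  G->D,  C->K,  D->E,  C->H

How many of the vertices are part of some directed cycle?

A vertex is on a directed cycle iff it belongs to a strongly connected component of size ≥ 2 (or has a self-loop).
The vertices on cycles are {D, E, G, I, L} — 5 in total.

5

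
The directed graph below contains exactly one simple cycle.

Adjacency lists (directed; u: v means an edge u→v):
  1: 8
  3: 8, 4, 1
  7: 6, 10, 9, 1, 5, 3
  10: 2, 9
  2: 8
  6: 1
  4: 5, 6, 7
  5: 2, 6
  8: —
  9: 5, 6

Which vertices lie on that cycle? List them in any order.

3, 4, 7

DFS with gray/black marking from 7:
7 gray
  6 gray
    1 gray
      8 gray
      8 black
    1 black
  6 black
  10 gray
    2 gray
      2→8: 8 black — skip
    2 black
    9 gray
      5 gray
        5→2: 2 black — skip
        5→6: 6 black — skip
      5 black
      9→6: 6 black — skip
    9 black
  10 black
  7→9: 9 black — skip
  7→1: 1 black — skip
  7→5: 5 black — skip
  3 gray
    3→8: 8 black — skip
    4 gray
      4→5: 5 black — skip
      4→6: 6 black — skip
      4→7: 7 is gray → back edge
Back edge closes the cycle 7 → 3 → 4 → 7; its vertices are {3, 4, 7}.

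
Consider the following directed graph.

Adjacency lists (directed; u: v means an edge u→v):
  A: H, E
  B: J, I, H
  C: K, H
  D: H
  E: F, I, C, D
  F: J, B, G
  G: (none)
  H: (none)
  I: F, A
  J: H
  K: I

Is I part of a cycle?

Yes

I is on a cycle iff I can reach itself via ≥1 edge.
I → F → B → I — yes.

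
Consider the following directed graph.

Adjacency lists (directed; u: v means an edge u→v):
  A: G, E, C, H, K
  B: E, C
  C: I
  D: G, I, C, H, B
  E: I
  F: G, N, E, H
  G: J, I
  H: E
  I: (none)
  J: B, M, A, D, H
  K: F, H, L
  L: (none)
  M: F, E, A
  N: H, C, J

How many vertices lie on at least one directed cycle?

8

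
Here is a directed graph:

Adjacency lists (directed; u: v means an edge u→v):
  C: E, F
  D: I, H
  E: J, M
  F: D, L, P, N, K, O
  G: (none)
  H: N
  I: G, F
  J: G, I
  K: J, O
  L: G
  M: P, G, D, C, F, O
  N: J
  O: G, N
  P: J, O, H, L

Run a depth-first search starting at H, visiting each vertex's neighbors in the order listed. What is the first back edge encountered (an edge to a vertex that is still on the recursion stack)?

DFS from H (visiting each vertex's neighbors in the order listed); mark gray on enter, black on exit:
H gray
  N gray
    J gray
      G gray
      G black
      I gray
        I→G: G black — skip
        F gray
          D gray
            D→I: I is gray → back edge
First back edge: D → I.

D→I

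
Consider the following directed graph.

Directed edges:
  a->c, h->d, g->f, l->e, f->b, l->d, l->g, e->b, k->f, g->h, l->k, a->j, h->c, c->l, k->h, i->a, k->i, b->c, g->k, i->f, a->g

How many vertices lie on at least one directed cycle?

10

A vertex is on a directed cycle iff it belongs to a strongly connected component of size ≥ 2 (or has a self-loop).
The vertices on cycles are {a, b, c, e, f, g, h, i, k, l} — 10 in total.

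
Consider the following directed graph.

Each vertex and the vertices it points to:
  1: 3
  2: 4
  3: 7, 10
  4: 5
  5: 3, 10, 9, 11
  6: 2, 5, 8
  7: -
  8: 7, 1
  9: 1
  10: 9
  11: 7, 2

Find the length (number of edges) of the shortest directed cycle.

4

For each vertex v, BFS finds the shortest path from v back to v.
The shortest such closed walk is 5 → 11 → 2 → 4 → 5, length 4.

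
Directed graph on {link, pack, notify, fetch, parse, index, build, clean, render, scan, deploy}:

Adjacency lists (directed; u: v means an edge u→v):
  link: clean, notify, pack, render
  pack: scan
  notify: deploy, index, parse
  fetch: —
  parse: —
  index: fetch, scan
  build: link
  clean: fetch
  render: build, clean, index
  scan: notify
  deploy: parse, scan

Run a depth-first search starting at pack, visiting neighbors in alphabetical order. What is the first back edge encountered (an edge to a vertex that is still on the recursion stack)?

DFS from pack (visiting neighbors in alphabetical order); mark gray on enter, black on exit:
pack gray
  scan gray
    notify gray
      deploy gray
        parse gray
        parse black
        deploy→scan: scan is gray → back edge
First back edge: deploy → scan.

deploy->scan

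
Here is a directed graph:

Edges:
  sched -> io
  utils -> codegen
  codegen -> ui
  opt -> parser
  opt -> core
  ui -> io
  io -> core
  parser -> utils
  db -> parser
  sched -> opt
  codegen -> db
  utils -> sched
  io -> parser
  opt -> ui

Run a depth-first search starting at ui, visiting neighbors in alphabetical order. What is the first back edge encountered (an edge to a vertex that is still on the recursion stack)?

db→parser

DFS from ui (visiting neighbors in alphabetical order); mark gray on enter, black on exit:
ui gray
  io gray
    core gray
    core black
    parser gray
      utils gray
        codegen gray
          db gray
            db→parser: parser is gray → back edge
First back edge: db → parser.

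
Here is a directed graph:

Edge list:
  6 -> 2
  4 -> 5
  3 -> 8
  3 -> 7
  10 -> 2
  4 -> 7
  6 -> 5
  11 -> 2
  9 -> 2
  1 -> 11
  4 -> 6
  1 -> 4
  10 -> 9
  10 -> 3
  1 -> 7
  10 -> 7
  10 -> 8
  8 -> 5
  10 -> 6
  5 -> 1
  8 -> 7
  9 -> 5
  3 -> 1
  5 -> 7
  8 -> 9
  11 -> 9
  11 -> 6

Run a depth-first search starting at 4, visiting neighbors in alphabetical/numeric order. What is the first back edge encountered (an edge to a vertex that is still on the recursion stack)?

DFS from 4 (visiting neighbors in alphabetical/numeric order); mark gray on enter, black on exit:
4 gray
  5 gray
    1 gray
      1→4: 4 is gray → back edge
First back edge: 1 → 4.

1→4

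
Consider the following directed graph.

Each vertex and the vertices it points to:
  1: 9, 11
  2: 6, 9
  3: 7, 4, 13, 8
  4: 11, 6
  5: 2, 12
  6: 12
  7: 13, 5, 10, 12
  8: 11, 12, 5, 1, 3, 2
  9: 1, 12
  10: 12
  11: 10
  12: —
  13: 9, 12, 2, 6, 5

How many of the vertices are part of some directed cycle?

4

A vertex is on a directed cycle iff it belongs to a strongly connected component of size ≥ 2 (or has a self-loop).
The vertices on cycles are {1, 3, 8, 9} — 4 in total.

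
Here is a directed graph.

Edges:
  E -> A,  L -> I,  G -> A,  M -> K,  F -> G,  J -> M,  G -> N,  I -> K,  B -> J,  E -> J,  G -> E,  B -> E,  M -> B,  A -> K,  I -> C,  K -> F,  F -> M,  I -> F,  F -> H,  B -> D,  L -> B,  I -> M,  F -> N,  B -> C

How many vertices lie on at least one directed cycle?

8

A vertex is on a directed cycle iff it belongs to a strongly connected component of size ≥ 2 (or has a self-loop).
The vertices on cycles are {A, B, E, F, G, J, K, M} — 8 in total.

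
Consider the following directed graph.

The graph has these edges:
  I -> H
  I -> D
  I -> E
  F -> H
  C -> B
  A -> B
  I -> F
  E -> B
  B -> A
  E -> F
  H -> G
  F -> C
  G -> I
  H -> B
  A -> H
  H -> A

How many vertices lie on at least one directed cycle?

8

A vertex is on a directed cycle iff it belongs to a strongly connected component of size ≥ 2 (or has a self-loop).
The vertices on cycles are {A, B, C, E, F, G, H, I} — 8 in total.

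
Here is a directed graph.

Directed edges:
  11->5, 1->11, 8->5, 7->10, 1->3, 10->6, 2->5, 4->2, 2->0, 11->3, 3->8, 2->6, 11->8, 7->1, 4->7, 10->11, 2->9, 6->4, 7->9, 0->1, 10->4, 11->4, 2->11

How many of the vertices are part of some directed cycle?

A vertex is on a directed cycle iff it belongs to a strongly connected component of size ≥ 2 (or has a self-loop).
The vertices on cycles are {0, 1, 2, 4, 6, 7, 10, 11} — 8 in total.

8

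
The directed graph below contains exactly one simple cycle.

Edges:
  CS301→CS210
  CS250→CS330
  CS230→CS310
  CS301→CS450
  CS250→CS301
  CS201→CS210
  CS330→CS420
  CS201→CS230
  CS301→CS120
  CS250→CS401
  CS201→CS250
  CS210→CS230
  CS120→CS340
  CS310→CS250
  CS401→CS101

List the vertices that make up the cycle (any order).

DFS with gray/black marking from CS250:
CS250 gray
  CS301 gray
    CS450 gray
    CS450 black
    CS120 gray
      CS340 gray
      CS340 black
    CS120 black
    CS210 gray
      CS230 gray
        CS310 gray
          CS310→CS250: CS250 is gray → back edge
Back edge closes the cycle CS250 → CS301 → CS210 → CS230 → CS310 → CS250; its vertices are {CS210, CS230, CS250, CS301, CS310}.

CS210, CS230, CS250, CS301, CS310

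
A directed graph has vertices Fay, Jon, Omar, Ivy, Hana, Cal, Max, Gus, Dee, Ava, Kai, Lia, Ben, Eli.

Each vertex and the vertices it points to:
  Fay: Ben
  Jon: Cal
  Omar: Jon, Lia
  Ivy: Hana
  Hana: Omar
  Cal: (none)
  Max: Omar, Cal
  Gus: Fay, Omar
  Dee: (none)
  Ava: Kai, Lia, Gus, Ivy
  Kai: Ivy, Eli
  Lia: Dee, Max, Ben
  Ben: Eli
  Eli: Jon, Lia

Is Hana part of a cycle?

No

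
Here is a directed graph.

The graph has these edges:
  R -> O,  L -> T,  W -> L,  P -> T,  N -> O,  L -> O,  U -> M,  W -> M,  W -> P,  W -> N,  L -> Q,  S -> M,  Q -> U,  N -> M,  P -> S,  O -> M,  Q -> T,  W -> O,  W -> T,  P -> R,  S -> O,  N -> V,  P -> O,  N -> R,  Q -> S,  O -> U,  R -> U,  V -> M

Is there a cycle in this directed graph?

No

DFS with white/gray/black marking, starting from U:
U gray
  M gray
  M black
U black
L gray
  O gray
    O→U: U black — skip
    O→M: M black — skip
  O black
  T gray
  T black
  Q gray
    Q→U: U black — skip
    Q→T: T black — skip
    S gray
      S→O: O black — skip
      S→M: M black — skip
    S black
  Q black
L black
N gray
  R gray
    R→O: O black — skip
    R→U: U black — skip
  R black
  N→O: O black — skip
  N→M: M black — skip
  V gray
    V→M: M black — skip
  V black
N black
P gray
  P→T: T black — skip
  P→R: R black — skip
  P→S: S black — skip
  P→O: O black — skip
P black
W gray
  W→N: N black — skip
  W→M: M black — skip
  W→O: O black — skip
  W→P: P black — skip
  W→T: T black — skip
  W→L: L black — skip
W black
Every edge goes to a white or black vertex — no back edge, so the graph is acyclic.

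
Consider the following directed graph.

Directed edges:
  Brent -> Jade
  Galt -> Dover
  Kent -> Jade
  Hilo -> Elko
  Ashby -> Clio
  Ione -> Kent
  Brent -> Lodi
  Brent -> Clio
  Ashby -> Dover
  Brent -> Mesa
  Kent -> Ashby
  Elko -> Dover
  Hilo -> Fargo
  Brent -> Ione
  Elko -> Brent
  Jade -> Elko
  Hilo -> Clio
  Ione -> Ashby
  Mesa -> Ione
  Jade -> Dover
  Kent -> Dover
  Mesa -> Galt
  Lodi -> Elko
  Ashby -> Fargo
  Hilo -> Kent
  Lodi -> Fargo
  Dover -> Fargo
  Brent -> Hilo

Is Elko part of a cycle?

Yes

Elko is on a cycle iff Elko can reach itself via ≥1 edge.
Elko → Brent → Hilo → Elko — yes.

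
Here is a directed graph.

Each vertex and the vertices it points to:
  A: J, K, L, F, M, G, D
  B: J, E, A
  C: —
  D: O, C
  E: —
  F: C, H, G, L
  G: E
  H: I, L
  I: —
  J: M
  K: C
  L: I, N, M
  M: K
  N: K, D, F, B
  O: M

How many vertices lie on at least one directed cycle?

A vertex is on a directed cycle iff it belongs to a strongly connected component of size ≥ 2 (or has a self-loop).
The vertices on cycles are {A, B, F, H, L, N} — 6 in total.

6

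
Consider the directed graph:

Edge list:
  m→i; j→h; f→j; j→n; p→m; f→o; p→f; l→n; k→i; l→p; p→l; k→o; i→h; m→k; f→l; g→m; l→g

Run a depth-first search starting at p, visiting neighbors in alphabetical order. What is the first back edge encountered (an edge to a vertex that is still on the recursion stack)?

DFS from p (visiting neighbors in alphabetical order); mark gray on enter, black on exit:
p gray
  f gray
    j gray
      h gray
      h black
      n gray
      n black
    j black
    l gray
      g gray
        m gray
          i gray
            i→h: h black — skip
          i black
          k gray
            k→i: i black — skip
            o gray
            o black
          k black
        m black
      g black
      l→n: n black — skip
      l→p: p is gray → back edge
First back edge: l → p.

l→p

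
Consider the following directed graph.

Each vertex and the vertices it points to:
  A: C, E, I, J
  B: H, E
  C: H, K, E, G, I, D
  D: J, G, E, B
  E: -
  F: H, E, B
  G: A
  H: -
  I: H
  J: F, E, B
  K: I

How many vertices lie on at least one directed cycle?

4

A vertex is on a directed cycle iff it belongs to a strongly connected component of size ≥ 2 (or has a self-loop).
The vertices on cycles are {A, C, D, G} — 4 in total.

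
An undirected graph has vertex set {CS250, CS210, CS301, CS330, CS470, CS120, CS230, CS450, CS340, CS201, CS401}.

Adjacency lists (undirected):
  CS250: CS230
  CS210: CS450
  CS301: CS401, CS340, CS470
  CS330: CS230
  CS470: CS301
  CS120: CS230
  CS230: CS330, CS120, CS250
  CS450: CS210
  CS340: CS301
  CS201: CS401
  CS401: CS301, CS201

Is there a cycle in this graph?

No

DFS, tracking each vertex's parent; an edge to a visited non-parent vertex closes a cycle.
Start from CS250:
visit CS250 (parent –)
  visit CS230 (parent CS250)
    visit CS330 (parent CS230)
      CS330–CS230: parent, skip
    visit CS120 (parent CS230)
      CS120–CS230: parent, skip
    CS230–CS250: parent, skip
visit CS210 (parent –)
  visit CS450 (parent CS210)
    CS450–CS210: parent, skip
visit CS301 (parent –)
  visit CS401 (parent CS301)
    CS401–CS301: parent, skip
    visit CS201 (parent CS401)
      CS201–CS401: parent, skip
  visit CS340 (parent CS301)
    CS340–CS301: parent, skip
  visit CS470 (parent CS301)
    CS470–CS301: parent, skip
No non-parent visited neighbor found — the graph is a forest.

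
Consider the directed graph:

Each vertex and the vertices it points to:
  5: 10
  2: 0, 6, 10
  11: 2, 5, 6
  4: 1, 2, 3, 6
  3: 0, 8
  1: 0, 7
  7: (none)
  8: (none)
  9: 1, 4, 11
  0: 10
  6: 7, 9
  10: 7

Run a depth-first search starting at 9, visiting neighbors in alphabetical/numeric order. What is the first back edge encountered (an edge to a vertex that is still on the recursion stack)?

DFS from 9 (visiting neighbors in alphabetical/numeric order); mark gray on enter, black on exit:
9 gray
  1 gray
    0 gray
      10 gray
        7 gray
        7 black
      10 black
    0 black
    1→7: 7 black — skip
  1 black
  4 gray
    4→1: 1 black — skip
    2 gray
      2→0: 0 black — skip
      6 gray
        6→7: 7 black — skip
        6→9: 9 is gray → back edge
First back edge: 6 → 9.

6->9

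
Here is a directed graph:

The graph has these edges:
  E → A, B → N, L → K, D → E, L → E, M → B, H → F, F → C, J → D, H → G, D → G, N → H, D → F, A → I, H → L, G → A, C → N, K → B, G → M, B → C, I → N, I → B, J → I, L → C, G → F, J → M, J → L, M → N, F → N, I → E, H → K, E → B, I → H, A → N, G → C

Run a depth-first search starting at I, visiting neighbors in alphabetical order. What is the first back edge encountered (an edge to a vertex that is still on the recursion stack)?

F->C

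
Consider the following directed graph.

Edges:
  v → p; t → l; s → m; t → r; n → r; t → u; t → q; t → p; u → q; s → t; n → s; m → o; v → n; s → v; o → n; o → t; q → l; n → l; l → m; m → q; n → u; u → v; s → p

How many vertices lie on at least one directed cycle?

9

A vertex is on a directed cycle iff it belongs to a strongly connected component of size ≥ 2 (or has a self-loop).
The vertices on cycles are {l, m, n, o, q, s, t, u, v} — 9 in total.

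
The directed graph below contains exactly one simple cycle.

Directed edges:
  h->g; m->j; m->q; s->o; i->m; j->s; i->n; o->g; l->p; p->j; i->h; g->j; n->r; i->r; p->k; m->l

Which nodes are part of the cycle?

DFS with gray/black marking from j:
j gray
  s gray
    o gray
      g gray
        g→j: j is gray → back edge
Back edge closes the cycle j → s → o → g → j; its vertices are {g, j, o, s}.

g, j, o, s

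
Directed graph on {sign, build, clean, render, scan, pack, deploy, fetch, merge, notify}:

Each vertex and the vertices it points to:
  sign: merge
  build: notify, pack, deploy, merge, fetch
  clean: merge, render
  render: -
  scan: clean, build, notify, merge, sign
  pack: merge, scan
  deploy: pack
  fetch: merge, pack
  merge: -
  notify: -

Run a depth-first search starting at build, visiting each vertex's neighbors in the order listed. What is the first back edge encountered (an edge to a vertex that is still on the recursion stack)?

DFS from build (visiting each vertex's neighbors in the order listed); mark gray on enter, black on exit:
build gray
  notify gray
  notify black
  pack gray
    merge gray
    merge black
    scan gray
      clean gray
        clean→merge: merge black — skip
        render gray
        render black
      clean black
      scan→build: build is gray → back edge
First back edge: scan → build.

scan→build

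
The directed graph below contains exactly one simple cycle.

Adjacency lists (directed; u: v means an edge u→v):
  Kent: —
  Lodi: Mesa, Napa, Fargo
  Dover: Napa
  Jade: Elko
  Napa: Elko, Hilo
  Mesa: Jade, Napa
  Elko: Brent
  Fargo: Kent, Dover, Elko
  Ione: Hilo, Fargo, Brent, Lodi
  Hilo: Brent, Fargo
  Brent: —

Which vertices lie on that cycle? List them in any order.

Hilo, Napa, Dover, Fargo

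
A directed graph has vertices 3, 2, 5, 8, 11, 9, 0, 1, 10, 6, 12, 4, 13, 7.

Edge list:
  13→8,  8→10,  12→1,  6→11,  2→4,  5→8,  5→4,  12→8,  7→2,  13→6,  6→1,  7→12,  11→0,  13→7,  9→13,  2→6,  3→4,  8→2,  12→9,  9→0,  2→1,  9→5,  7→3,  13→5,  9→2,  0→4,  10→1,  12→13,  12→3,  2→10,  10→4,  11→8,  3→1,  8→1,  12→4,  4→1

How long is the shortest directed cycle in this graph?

3

For each vertex v, BFS finds the shortest path from v back to v.
The shortest such closed walk is 7 → 12 → 13 → 7, length 3.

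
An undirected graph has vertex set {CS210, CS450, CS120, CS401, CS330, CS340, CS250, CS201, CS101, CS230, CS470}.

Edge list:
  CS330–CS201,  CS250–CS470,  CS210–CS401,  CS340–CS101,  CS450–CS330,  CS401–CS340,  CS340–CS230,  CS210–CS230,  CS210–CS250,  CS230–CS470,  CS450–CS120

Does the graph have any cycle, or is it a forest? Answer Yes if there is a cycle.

DFS, tracking each vertex's parent; an edge to a visited non-parent vertex closes a cycle.
Start from CS120:
visit CS120 (parent –)
  visit CS450 (parent CS120)
    CS450–CS120: parent, skip
    visit CS330 (parent CS450)
      CS330–CS450: parent, skip
      visit CS201 (parent CS330)
        CS201–CS330: parent, skip
visit CS210 (parent –)
  visit CS250 (parent CS210)
    CS250–CS210: parent, skip
    visit CS470 (parent CS250)
      CS470–CS250: parent, skip
      visit CS230 (parent CS470)
        CS230–CS210: CS210 visited and ≠ parent → cycle
Cycle: CS210 – CS250 – CS470 – CS230 – CS210.

Yes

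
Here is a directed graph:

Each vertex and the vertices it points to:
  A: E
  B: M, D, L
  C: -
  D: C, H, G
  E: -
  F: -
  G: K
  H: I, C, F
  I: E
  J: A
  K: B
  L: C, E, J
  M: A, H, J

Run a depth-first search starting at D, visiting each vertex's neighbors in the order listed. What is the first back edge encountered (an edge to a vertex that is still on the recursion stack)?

DFS from D (visiting each vertex's neighbors in the order listed); mark gray on enter, black on exit:
D gray
  C gray
  C black
  H gray
    I gray
      E gray
      E black
    I black
    H→C: C black — skip
    F gray
    F black
  H black
  G gray
    K gray
      B gray
        M gray
          A gray
            A→E: E black — skip
          A black
          M→H: H black — skip
          J gray
            J→A: A black — skip
          J black
        M black
        B→D: D is gray → back edge
First back edge: B → D.

B→D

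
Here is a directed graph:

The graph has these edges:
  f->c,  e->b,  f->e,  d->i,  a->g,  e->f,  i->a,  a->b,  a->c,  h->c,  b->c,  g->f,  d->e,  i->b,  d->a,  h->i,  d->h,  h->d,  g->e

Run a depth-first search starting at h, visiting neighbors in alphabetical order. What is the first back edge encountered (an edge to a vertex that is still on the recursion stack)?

f->e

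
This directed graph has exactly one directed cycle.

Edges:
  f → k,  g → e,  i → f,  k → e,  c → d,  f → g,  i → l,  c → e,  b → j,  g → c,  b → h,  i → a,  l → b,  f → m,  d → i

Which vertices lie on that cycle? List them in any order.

c, d, f, g, i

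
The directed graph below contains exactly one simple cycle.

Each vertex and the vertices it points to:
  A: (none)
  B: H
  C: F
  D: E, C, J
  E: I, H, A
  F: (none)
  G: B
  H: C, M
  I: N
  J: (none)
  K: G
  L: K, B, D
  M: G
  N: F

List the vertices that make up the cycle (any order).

B, G, H, M

DFS with gray/black marking from B:
B gray
  H gray
    C gray
      F gray
      F black
    C black
    M gray
      G gray
        G→B: B is gray → back edge
Back edge closes the cycle B → H → M → G → B; its vertices are {B, G, H, M}.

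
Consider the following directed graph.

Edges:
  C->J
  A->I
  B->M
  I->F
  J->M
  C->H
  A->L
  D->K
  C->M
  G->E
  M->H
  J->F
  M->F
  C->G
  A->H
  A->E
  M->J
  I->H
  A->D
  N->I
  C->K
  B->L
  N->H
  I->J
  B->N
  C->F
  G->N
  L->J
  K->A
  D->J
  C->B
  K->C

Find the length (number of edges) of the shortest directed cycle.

For each vertex v, BFS finds the shortest path from v back to v.
The shortest such closed walk is K → C → K, length 2.

2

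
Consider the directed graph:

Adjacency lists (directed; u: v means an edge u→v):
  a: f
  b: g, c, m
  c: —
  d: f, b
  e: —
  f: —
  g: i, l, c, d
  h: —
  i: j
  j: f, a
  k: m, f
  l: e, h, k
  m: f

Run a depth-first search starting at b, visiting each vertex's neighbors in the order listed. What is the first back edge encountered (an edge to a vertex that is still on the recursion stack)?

d→b

DFS from b (visiting each vertex's neighbors in the order listed); mark gray on enter, black on exit:
b gray
  g gray
    i gray
      j gray
        f gray
        f black
        a gray
          a→f: f black — skip
        a black
      j black
    i black
    l gray
      e gray
      e black
      h gray
      h black
      k gray
        m gray
          m→f: f black — skip
        m black
        k→f: f black — skip
      k black
    l black
    c gray
    c black
    d gray
      d→f: f black — skip
      d→b: b is gray → back edge
First back edge: d → b.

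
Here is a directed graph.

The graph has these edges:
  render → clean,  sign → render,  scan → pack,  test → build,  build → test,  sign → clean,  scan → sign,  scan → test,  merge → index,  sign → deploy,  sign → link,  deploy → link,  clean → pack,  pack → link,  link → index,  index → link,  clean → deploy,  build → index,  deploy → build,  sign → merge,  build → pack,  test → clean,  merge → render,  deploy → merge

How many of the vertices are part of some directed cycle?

A vertex is on a directed cycle iff it belongs to a strongly connected component of size ≥ 2 (or has a self-loop).
The vertices on cycles are {link, test, build, clean, index, merge, deploy, render} — 8 in total.

8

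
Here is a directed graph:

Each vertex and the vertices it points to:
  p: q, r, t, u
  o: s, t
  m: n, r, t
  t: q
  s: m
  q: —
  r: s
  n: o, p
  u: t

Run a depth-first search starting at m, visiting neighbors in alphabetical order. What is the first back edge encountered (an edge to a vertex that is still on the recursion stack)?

s→m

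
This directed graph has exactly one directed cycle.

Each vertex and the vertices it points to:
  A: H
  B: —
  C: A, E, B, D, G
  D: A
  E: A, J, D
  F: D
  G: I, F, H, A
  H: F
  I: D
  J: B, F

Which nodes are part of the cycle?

A, D, F, H

DFS with gray/black marking from A:
A gray
  H gray
    F gray
      D gray
        D→A: A is gray → back edge
Back edge closes the cycle A → H → F → D → A; its vertices are {A, D, F, H}.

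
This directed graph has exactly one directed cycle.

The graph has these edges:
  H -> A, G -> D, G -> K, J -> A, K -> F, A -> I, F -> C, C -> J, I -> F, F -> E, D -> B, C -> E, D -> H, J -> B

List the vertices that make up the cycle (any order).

A, C, F, I, J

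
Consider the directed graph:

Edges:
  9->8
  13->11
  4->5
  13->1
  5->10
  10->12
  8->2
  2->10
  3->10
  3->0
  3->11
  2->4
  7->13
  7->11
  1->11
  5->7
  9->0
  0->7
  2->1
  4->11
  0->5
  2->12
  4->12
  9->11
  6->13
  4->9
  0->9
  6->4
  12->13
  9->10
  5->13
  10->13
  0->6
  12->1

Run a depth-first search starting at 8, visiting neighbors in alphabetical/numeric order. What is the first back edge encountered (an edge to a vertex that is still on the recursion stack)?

DFS from 8 (visiting neighbors in alphabetical/numeric order); mark gray on enter, black on exit:
8 gray
  2 gray
    1 gray
      11 gray
      11 black
    1 black
    4 gray
      5 gray
        7 gray
          7→11: 11 black — skip
          13 gray
            13→1: 1 black — skip
            13→11: 11 black — skip
          13 black
        7 black
        10 gray
          12 gray
            12→1: 1 black — skip
            12→13: 13 black — skip
          12 black
          10→13: 13 black — skip
        10 black
        5→13: 13 black — skip
      5 black
      9 gray
        0 gray
          0→5: 5 black — skip
          6 gray
            6→4: 4 is gray → back edge
First back edge: 6 → 4.

6->4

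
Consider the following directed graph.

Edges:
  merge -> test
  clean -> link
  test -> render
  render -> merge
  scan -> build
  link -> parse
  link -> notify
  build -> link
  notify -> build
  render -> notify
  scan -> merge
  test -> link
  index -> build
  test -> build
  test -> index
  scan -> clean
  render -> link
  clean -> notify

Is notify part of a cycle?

Yes

notify is on a cycle iff notify can reach itself via ≥1 edge.
notify → build → link → notify — yes.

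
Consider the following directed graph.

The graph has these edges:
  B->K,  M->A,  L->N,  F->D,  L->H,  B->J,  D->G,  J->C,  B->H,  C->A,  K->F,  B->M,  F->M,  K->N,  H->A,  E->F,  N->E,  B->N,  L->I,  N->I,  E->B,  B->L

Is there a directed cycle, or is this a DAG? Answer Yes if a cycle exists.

DFS with white/gray/black marking, starting from N:
N gray
  E gray
    B gray
      K gray
        F gray
          M gray
            A gray
            A black
          M black
          D gray
            G gray
            G black
          D black
        F black
        K→N: N is gray → back edge
Back edge found, so a cycle exists: N → E → B → K → N.

Yes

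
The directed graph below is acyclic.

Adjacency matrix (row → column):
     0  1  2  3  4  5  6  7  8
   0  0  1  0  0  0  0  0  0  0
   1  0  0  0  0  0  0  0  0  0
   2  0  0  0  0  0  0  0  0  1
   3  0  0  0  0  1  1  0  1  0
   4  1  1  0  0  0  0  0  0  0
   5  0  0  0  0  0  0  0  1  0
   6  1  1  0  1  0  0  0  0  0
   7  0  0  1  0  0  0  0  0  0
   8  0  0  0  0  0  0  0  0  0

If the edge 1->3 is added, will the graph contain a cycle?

Yes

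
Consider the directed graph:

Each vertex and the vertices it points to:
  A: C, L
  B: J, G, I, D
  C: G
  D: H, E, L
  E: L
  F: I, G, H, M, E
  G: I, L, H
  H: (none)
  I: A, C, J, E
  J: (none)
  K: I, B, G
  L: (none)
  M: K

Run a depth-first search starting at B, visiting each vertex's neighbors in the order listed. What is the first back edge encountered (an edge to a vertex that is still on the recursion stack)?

DFS from B (visiting each vertex's neighbors in the order listed); mark gray on enter, black on exit:
B gray
  J gray
  J black
  G gray
    I gray
      A gray
        C gray
          C→G: G is gray → back edge
First back edge: C → G.

C→G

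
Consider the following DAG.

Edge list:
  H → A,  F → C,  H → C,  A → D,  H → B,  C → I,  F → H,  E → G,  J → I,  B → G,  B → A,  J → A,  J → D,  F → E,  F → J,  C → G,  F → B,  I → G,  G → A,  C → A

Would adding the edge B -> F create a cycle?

Yes

Adding B→F creates a cycle iff F can already reach B.
Path from F: F → B.
So F → … → B → F is a cycle.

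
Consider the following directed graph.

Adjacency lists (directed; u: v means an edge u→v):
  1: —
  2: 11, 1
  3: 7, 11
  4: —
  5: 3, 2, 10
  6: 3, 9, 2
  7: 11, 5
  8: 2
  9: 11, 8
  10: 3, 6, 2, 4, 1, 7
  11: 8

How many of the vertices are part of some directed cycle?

A vertex is on a directed cycle iff it belongs to a strongly connected component of size ≥ 2 (or has a self-loop).
The vertices on cycles are {2, 3, 5, 6, 7, 8, 10, 11} — 8 in total.

8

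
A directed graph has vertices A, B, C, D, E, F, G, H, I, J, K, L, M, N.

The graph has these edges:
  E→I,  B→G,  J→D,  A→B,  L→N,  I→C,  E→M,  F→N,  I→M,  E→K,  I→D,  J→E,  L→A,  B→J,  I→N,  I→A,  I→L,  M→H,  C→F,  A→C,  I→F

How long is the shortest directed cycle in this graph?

5

For each vertex v, BFS finds the shortest path from v back to v.
The shortest such closed walk is I → A → B → J → E → I, length 5.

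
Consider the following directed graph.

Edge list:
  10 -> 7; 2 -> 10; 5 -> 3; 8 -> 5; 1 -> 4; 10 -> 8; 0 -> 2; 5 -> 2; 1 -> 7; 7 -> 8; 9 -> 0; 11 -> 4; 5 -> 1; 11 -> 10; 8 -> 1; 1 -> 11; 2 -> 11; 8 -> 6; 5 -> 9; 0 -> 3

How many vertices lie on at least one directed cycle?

A vertex is on a directed cycle iff it belongs to a strongly connected component of size ≥ 2 (or has a self-loop).
The vertices on cycles are {0, 1, 2, 5, 7, 8, 9, 10, 11} — 9 in total.

9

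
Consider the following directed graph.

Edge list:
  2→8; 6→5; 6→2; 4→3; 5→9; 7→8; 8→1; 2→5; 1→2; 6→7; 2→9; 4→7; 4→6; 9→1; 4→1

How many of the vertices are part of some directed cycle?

5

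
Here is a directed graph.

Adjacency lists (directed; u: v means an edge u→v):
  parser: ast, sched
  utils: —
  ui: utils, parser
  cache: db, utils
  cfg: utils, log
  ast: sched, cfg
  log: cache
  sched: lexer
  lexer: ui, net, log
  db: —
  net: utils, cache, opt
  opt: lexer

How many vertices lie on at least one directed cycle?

7

A vertex is on a directed cycle iff it belongs to a strongly connected component of size ≥ 2 (or has a self-loop).
The vertices on cycles are {ui, ast, net, opt, lexer, sched, parser} — 7 in total.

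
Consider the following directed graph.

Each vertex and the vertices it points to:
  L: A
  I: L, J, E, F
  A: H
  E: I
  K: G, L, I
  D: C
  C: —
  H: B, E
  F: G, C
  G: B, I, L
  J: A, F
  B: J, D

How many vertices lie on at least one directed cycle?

9

A vertex is on a directed cycle iff it belongs to a strongly connected component of size ≥ 2 (or has a self-loop).
The vertices on cycles are {A, B, E, F, G, H, I, J, L} — 9 in total.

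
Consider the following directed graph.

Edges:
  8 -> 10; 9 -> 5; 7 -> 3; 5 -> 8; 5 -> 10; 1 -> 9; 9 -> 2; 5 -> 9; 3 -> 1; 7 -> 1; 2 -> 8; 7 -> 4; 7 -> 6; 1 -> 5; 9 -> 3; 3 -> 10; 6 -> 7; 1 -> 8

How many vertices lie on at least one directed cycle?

6

A vertex is on a directed cycle iff it belongs to a strongly connected component of size ≥ 2 (or has a self-loop).
The vertices on cycles are {1, 3, 5, 6, 7, 9} — 6 in total.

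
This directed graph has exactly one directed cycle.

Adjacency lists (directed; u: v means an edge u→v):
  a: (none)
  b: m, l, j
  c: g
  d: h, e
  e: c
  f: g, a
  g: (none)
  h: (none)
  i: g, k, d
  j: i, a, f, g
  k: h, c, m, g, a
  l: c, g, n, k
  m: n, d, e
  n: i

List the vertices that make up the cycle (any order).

DFS with gray/black marking from m:
m gray
  n gray
    i gray
      g gray
      g black
      k gray
        h gray
        h black
        c gray
          c→g: g black — skip
        c black
        k→m: m is gray → back edge
Back edge closes the cycle m → n → i → k → m; its vertices are {i, k, m, n}.

i, k, m, n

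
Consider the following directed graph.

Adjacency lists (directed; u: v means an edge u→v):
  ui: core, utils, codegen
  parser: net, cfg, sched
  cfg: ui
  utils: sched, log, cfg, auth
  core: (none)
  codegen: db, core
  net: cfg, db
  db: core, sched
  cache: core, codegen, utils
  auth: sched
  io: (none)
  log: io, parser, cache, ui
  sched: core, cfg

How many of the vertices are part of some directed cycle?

A vertex is on a directed cycle iff it belongs to a strongly connected component of size ≥ 2 (or has a self-loop).
The vertices on cycles are {db, ui, cfg, log, net, auth, cache, sched, utils, parser, codegen} — 11 in total.

11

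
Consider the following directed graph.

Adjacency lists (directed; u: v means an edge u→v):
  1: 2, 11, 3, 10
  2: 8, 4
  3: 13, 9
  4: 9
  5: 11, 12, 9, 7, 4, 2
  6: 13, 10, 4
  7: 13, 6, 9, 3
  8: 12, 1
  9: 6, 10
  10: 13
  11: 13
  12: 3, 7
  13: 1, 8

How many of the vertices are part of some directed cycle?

12

A vertex is on a directed cycle iff it belongs to a strongly connected component of size ≥ 2 (or has a self-loop).
The vertices on cycles are {1, 2, 3, 4, 6, 7, 8, 9, 10, 11, 12, 13} — 12 in total.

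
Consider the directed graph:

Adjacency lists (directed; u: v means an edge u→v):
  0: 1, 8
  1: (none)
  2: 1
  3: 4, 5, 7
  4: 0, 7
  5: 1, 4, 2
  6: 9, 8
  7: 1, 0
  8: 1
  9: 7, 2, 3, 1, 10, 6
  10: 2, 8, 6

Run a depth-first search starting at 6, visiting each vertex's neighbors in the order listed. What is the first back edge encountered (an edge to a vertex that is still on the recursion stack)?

DFS from 6 (visiting each vertex's neighbors in the order listed); mark gray on enter, black on exit:
6 gray
  9 gray
    7 gray
      1 gray
      1 black
      0 gray
        0→1: 1 black — skip
        8 gray
          8→1: 1 black — skip
        8 black
      0 black
    7 black
    2 gray
      2→1: 1 black — skip
    2 black
    3 gray
      4 gray
        4→0: 0 black — skip
        4→7: 7 black — skip
      4 black
      5 gray
        5→1: 1 black — skip
        5→4: 4 black — skip
        5→2: 2 black — skip
      5 black
      3→7: 7 black — skip
    3 black
    9→1: 1 black — skip
    10 gray
      10→2: 2 black — skip
      10→8: 8 black — skip
      10→6: 6 is gray → back edge
First back edge: 10 → 6.

10->6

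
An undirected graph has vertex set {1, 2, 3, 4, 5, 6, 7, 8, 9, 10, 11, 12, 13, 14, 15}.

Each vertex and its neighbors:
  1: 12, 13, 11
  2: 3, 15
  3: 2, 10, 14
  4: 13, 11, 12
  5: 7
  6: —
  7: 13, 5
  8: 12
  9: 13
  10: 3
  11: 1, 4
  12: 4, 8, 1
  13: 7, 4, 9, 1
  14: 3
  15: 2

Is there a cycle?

DFS, tracking each vertex's parent; an edge to a visited non-parent vertex closes a cycle.
Start from 9:
visit 9 (parent –)
  visit 13 (parent 9)
    visit 7 (parent 13)
      7–13: parent, skip
      visit 5 (parent 7)
        5–7: parent, skip
    visit 4 (parent 13)
      4–13: parent, skip
      visit 11 (parent 4)
        visit 1 (parent 11)
          visit 12 (parent 1)
            12–4: 4 visited and ≠ parent → cycle
Cycle: 4 – 11 – 1 – 12 – 4.

Yes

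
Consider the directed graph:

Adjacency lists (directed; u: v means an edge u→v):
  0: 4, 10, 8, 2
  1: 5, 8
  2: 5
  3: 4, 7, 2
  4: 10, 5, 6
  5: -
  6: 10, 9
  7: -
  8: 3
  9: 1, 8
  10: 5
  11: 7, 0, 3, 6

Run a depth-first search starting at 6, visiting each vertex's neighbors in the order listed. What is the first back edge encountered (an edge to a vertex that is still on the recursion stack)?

4->6

DFS from 6 (visiting each vertex's neighbors in the order listed); mark gray on enter, black on exit:
6 gray
  10 gray
    5 gray
    5 black
  10 black
  9 gray
    1 gray
      1→5: 5 black — skip
      8 gray
        3 gray
          4 gray
            4→10: 10 black — skip
            4→5: 5 black — skip
            4→6: 6 is gray → back edge
First back edge: 4 → 6.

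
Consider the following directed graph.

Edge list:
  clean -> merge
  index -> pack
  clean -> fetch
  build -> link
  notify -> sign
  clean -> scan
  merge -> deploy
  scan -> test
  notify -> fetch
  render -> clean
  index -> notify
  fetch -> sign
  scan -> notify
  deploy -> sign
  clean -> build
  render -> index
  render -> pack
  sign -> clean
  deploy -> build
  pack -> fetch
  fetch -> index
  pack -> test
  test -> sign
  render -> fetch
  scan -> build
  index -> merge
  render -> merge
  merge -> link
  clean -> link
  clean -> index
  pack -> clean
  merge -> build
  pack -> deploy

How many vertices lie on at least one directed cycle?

A vertex is on a directed cycle iff it belongs to a strongly connected component of size ≥ 2 (or has a self-loop).
The vertices on cycles are {pack, scan, sign, test, clean, fetch, index, merge, deploy, notify} — 10 in total.

10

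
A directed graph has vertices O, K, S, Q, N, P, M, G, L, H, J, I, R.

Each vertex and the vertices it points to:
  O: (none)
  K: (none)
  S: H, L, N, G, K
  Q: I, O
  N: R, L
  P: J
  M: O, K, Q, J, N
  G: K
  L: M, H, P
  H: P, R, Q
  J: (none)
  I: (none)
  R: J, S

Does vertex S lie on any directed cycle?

Yes

S is on a cycle iff S can reach itself via ≥1 edge.
S → H → R → S — yes.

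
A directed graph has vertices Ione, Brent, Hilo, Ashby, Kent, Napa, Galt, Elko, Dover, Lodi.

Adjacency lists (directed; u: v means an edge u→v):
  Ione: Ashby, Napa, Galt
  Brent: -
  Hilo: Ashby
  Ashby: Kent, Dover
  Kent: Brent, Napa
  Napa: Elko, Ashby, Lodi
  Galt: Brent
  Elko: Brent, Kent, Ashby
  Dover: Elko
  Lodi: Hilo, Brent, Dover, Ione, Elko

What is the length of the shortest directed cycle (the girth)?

3

For each vertex v, BFS finds the shortest path from v back to v.
The shortest such closed walk is Ione → Napa → Lodi → Ione, length 3.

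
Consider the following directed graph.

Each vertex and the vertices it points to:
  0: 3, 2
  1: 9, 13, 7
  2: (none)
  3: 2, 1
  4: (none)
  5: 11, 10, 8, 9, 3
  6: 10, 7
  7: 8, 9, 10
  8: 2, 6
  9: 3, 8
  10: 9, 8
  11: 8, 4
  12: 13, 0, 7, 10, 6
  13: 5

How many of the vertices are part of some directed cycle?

A vertex is on a directed cycle iff it belongs to a strongly connected component of size ≥ 2 (or has a self-loop).
The vertices on cycles are {1, 3, 5, 6, 7, 8, 9, 10, 11, 13} — 10 in total.

10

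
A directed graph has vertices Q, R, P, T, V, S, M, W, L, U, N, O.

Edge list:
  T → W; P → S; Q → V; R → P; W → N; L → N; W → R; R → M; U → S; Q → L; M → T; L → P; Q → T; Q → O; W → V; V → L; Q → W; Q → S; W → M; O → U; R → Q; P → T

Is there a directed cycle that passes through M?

M is on a cycle iff M can reach itself via ≥1 edge.
M → T → W → M — yes.

Yes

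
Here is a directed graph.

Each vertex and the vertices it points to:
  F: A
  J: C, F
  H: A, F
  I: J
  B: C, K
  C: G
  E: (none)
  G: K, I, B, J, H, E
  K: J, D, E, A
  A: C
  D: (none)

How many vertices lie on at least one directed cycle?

A vertex is on a directed cycle iff it belongs to a strongly connected component of size ≥ 2 (or has a self-loop).
The vertices on cycles are {A, B, C, F, G, H, I, J, K} — 9 in total.

9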